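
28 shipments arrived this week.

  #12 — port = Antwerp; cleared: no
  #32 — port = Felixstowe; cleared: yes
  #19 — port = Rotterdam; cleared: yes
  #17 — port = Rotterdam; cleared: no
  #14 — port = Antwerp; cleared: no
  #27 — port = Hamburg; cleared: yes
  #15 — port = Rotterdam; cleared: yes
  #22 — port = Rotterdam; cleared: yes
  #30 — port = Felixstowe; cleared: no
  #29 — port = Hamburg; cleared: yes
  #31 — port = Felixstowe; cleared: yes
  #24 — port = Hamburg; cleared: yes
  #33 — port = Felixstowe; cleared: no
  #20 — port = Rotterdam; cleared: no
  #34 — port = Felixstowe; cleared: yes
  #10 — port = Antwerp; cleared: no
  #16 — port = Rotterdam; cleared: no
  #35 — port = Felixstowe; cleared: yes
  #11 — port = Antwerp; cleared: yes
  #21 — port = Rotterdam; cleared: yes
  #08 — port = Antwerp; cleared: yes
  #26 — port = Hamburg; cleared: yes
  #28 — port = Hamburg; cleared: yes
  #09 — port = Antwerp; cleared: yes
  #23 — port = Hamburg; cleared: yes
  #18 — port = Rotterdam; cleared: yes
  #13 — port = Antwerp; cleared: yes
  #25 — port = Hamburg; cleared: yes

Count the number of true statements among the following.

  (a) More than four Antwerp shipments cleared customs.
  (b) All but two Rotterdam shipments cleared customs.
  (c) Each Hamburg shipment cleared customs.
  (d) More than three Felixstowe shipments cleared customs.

(a) Antwerp: |A| = 7, |A ∩ B| = 4; needs |A ∩ B| > 4 — false.
(b) Rotterdam: |A| = 8, |A ∩ B| = 5; needs |A ∖ B| = 2 — false.
(c) Hamburg: |A| = 7, |A ∩ B| = 7; needs A ⊆ B, i.e. every element of A is in B (|A ∖ B| = 0) — true.
(d) Felixstowe: |A| = 6, |A ∩ B| = 4; needs |A ∩ B| > 3 — true.

2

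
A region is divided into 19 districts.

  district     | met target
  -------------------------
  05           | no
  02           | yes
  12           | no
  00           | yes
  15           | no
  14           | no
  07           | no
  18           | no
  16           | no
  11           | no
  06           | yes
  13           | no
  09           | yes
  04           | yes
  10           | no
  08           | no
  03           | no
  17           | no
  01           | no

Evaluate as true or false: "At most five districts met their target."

The determiner here denotes the relation: |A ∩ B| ≤ 5.
|A| = 19, |A ∩ B| = 5, |A ∖ B| = 14.
|A ∩ B| = 5, so the statement is true.

True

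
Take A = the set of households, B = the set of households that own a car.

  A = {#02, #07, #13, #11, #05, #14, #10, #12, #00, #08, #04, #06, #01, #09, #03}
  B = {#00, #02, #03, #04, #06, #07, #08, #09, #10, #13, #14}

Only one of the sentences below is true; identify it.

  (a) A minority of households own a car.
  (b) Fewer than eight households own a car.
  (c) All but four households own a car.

(c)

|A| = 15, |A ∩ B| = 11, |A ∖ B| = 4.
(a) requires |A ∩ B| < |A ∖ B|: false.
(b) requires |A ∩ B| < 8: false.
(c) requires |A ∖ B| = 4: true.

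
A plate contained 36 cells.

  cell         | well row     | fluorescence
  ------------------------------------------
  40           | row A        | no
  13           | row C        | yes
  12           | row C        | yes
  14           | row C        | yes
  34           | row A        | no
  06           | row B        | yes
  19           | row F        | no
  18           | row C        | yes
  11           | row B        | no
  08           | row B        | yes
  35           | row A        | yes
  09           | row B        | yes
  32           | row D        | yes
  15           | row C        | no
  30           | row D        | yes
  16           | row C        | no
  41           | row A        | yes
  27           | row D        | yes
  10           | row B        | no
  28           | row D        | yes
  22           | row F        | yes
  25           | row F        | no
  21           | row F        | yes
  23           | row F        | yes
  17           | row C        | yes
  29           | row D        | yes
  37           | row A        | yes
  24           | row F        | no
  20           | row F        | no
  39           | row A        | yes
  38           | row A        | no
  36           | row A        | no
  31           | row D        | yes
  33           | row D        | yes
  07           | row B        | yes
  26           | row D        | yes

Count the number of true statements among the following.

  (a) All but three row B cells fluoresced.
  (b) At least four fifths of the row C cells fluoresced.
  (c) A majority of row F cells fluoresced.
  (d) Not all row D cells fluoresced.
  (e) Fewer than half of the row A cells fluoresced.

(a) row B: |A| = 6, |A ∩ B| = 4; needs |A ∖ B| = 3 — false.
(b) row C: |A| = 7, |A ∩ B| = 5; needs |A ∩ B| / |A| ≥ 4/5 — false.
(c) row F: |A| = 7, |A ∩ B| = 3; needs |A ∩ B| > |A ∖ B| — false.
(d) row D: |A| = 8, |A ∩ B| = 8; needs A ⊄ B (|A ∖ B| ≥ 1) — false.
(e) row A: |A| = 8, |A ∩ B| = 4; needs |A ∩ B| < |A ∖ B| — false.

0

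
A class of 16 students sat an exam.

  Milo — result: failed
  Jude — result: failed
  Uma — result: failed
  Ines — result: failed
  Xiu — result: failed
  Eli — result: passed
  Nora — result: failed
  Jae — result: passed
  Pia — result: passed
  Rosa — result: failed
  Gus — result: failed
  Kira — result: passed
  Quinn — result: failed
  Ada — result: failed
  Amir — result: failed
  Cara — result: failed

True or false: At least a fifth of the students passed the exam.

True

The determiner here denotes the relation: |A ∩ B| / |A| ≥ 1/5.
|A| = 16, |A ∩ B| = 4, |A ∖ B| = 12.
|A ∩ B|/|A| = 4/16, so the statement is true.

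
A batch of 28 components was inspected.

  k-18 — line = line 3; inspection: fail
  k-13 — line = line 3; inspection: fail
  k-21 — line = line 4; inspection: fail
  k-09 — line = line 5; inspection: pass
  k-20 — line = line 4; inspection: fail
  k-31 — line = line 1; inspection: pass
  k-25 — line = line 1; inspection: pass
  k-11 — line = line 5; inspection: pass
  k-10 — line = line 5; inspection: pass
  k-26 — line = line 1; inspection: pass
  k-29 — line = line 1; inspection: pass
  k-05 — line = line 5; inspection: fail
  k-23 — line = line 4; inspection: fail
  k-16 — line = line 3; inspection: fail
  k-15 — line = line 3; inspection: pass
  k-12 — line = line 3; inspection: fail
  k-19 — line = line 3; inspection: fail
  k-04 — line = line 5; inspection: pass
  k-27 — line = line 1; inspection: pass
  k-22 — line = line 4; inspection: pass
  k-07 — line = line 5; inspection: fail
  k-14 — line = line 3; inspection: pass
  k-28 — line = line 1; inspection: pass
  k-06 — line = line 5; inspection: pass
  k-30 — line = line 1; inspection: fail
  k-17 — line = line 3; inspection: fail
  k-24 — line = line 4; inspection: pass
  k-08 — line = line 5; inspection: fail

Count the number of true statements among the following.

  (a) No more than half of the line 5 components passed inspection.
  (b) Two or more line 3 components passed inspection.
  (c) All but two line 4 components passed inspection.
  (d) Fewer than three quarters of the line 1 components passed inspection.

1

(a) line 5: |A| = 8, |A ∩ B| = 5; needs |A ∩ B| ≤ |A ∖ B| — false.
(b) line 3: |A| = 8, |A ∩ B| = 2; needs |A ∩ B| ≥ 2 — true.
(c) line 4: |A| = 5, |A ∩ B| = 2; needs |A ∖ B| = 2 — false.
(d) line 1: |A| = 7, |A ∩ B| = 6; needs |A ∩ B| / |A| < 3/4 — false.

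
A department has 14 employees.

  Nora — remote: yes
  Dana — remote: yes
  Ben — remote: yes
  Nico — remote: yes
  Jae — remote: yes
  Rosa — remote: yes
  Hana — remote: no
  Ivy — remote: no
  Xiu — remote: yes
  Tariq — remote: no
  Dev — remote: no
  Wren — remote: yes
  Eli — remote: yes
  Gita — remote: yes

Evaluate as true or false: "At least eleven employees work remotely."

False

Truth condition: |A ∩ B| ≥ 11.
A (the restrictor) = {Nora, Dana, Ben, Nico, Jae, Rosa, Hana, Ivy, Xiu, Tariq, Dev, Wren, Eli, Gita}, |A| = 14.
A ∩ B = {Nora, Dana, Ben, Nico, Jae, Rosa, Xiu, Wren, Eli, Gita}, so |A ∩ B| = 10.
|A ∩ B| = 10, so the statement is false.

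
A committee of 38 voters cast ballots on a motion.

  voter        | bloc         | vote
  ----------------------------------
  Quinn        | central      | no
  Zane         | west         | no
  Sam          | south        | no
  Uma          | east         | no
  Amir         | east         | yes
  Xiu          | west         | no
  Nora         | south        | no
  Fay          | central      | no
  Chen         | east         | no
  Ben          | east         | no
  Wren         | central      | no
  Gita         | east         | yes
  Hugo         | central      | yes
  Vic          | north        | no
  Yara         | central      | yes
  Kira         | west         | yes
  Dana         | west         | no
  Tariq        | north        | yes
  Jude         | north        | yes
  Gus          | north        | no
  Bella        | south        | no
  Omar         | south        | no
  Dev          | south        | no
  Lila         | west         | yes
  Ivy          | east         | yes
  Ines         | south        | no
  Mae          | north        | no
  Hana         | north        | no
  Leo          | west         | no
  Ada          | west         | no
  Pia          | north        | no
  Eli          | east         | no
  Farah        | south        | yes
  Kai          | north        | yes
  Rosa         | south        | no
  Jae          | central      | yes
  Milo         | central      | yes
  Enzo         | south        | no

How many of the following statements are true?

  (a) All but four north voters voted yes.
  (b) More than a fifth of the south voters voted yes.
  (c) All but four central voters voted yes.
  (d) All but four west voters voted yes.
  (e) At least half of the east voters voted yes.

(a) north: |A| = 8, |A ∩ B| = 3; needs |A ∖ B| = 4 — false.
(b) south: |A| = 9, |A ∩ B| = 1; needs |A ∩ B| / |A| > 1/5 — false.
(c) central: |A| = 7, |A ∩ B| = 4; needs |A ∖ B| = 4 — false.
(d) west: |A| = 7, |A ∩ B| = 2; needs |A ∖ B| = 4 — false.
(e) east: |A| = 7, |A ∩ B| = 3; needs |A ∩ B| ≥ |A ∖ B| — false.

0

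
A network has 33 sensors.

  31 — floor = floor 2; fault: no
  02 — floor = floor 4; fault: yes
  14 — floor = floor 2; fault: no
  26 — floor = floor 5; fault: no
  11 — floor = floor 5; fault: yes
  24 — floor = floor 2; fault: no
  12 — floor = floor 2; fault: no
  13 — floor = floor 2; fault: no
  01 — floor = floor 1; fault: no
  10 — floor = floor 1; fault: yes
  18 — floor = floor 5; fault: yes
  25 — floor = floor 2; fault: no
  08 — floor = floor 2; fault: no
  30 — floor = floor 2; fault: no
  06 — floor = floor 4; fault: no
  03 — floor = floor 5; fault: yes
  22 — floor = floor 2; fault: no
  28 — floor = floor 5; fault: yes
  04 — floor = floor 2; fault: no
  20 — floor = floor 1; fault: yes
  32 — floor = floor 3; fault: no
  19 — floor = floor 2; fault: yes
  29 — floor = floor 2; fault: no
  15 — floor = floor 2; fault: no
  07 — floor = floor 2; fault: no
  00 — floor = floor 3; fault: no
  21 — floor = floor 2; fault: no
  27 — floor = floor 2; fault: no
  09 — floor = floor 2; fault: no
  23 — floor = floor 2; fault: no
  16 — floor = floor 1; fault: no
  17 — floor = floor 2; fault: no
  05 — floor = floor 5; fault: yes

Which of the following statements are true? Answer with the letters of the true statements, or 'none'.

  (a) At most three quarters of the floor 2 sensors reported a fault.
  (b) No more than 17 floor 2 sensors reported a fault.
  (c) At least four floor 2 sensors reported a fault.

(a), (b)

|A| = 19, |A ∩ B| = 1, |A ∖ B| = 18.
(a) |A ∩ B| / |A| ≤ 3/4: holds.
(b) |A ∩ B| ≤ 17: holds.
(c) |A ∩ B| ≥ 4: fails.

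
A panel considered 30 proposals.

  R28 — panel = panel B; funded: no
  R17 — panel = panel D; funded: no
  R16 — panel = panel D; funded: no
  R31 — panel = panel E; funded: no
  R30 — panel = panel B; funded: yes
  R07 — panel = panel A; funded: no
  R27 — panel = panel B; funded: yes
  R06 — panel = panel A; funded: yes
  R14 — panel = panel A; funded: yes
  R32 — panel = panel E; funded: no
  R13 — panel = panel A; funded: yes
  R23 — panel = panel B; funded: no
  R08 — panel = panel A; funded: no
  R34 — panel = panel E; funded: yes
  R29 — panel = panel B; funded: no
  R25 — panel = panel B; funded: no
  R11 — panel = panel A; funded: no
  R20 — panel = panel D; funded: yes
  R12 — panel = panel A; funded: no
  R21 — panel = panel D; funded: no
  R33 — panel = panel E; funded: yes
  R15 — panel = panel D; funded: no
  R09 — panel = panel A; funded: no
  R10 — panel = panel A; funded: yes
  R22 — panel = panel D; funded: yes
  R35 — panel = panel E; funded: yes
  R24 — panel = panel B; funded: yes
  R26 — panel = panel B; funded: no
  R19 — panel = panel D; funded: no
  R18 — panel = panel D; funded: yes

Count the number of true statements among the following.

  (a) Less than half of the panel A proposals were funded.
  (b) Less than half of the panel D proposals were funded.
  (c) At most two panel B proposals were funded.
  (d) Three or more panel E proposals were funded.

3

(a) panel A: |A| = 9, |A ∩ B| = 4; needs |A ∩ B| < |A ∖ B| — true.
(b) panel D: |A| = 8, |A ∩ B| = 3; needs |A ∩ B| < |A ∖ B| — true.
(c) panel B: |A| = 8, |A ∩ B| = 3; needs |A ∩ B| ≤ 2 — false.
(d) panel E: |A| = 5, |A ∩ B| = 3; needs |A ∩ B| ≥ 3 — true.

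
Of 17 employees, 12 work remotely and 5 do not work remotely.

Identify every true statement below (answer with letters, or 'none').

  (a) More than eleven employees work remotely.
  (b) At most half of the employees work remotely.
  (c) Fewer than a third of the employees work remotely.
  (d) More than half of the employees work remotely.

(a), (d)

|A| = 17, |A ∩ B| = 12, |A ∖ B| = 5.
(a) |A ∩ B| > 11: holds.
(b) |A ∩ B| ≤ |A ∖ B|: fails.
(c) |A ∩ B| / |A| < 1/3: fails.
(d) |A ∩ B| > |A ∖ B|: holds.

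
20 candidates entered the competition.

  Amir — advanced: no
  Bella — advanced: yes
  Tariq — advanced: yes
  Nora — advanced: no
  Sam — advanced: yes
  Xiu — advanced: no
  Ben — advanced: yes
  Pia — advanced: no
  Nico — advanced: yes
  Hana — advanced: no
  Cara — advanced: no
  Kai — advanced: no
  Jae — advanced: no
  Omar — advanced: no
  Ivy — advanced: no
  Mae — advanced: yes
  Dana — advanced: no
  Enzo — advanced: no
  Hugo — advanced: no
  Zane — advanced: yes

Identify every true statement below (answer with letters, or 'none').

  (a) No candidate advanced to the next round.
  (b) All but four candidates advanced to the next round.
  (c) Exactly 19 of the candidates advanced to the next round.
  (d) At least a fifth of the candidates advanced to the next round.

(d)

|A| = 20, |A ∩ B| = 7, |A ∖ B| = 13.
(a) A ∩ B = ∅ (|A ∩ B| = 0): fails.
(b) |A ∖ B| = 4: fails.
(c) |A ∩ B| = 19: fails.
(d) |A ∩ B| / |A| ≥ 1/5: holds.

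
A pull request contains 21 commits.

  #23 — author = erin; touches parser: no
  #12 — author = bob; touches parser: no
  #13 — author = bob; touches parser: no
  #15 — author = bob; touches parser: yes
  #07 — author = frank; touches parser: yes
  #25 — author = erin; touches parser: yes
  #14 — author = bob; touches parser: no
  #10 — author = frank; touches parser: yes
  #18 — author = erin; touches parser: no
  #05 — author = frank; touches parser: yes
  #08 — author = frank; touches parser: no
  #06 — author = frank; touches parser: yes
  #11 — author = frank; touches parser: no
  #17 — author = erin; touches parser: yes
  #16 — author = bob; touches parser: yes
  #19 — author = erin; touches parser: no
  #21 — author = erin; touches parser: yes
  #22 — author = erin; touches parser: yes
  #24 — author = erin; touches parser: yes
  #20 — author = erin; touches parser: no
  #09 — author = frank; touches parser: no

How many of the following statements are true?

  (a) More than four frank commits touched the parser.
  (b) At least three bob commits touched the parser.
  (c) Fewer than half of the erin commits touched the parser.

(a) frank: |A| = 7, |A ∩ B| = 4; needs |A ∩ B| > 4 — false.
(b) bob: |A| = 5, |A ∩ B| = 2; needs |A ∩ B| ≥ 3 — false.
(c) erin: |A| = 9, |A ∩ B| = 5; needs |A ∩ B| < |A ∖ B| — false.

0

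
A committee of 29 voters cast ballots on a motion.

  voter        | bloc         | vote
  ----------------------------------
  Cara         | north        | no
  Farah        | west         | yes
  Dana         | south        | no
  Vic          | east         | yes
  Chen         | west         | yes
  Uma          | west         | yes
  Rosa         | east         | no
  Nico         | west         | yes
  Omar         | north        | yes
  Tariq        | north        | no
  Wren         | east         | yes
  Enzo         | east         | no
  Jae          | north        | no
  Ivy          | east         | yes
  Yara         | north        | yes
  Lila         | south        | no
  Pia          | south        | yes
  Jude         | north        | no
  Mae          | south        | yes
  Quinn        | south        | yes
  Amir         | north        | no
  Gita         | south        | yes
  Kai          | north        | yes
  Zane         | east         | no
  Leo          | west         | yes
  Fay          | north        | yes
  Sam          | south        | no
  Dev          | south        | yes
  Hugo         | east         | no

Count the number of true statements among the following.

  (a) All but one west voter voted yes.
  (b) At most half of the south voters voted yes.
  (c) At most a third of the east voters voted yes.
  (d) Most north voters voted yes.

(a) west: |A| = 5, |A ∩ B| = 5; needs |A ∖ B| = 1 — false.
(b) south: |A| = 8, |A ∩ B| = 5; needs |A ∩ B| ≤ |A ∖ B| — false.
(c) east: |A| = 7, |A ∩ B| = 3; needs |A ∩ B| / |A| ≤ 1/3 — false.
(d) north: |A| = 9, |A ∩ B| = 4; needs |A ∩ B| > |A ∖ B| — false.

0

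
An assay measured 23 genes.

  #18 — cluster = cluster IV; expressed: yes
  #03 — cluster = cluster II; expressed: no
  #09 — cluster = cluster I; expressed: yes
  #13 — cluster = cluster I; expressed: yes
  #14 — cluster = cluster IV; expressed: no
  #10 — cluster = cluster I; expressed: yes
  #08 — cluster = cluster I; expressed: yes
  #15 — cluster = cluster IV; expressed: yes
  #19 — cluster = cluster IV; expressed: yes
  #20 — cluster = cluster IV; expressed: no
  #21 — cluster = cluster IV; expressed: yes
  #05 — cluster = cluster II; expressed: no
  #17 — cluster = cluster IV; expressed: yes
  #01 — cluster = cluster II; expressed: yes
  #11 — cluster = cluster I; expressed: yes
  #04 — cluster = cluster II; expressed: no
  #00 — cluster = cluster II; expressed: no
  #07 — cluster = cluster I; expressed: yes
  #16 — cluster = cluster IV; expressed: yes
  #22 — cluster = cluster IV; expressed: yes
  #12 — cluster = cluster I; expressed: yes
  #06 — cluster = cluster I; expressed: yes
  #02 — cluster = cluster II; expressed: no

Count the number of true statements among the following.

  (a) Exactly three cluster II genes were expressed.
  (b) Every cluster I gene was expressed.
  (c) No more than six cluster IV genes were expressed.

1

(a) cluster II: |A| = 6, |A ∩ B| = 1; needs |A ∩ B| = 3 — false.
(b) cluster I: |A| = 8, |A ∩ B| = 8; needs A ⊆ B, i.e. every element of A is in B (|A ∖ B| = 0) — true.
(c) cluster IV: |A| = 9, |A ∩ B| = 7; needs |A ∩ B| ≤ 6 — false.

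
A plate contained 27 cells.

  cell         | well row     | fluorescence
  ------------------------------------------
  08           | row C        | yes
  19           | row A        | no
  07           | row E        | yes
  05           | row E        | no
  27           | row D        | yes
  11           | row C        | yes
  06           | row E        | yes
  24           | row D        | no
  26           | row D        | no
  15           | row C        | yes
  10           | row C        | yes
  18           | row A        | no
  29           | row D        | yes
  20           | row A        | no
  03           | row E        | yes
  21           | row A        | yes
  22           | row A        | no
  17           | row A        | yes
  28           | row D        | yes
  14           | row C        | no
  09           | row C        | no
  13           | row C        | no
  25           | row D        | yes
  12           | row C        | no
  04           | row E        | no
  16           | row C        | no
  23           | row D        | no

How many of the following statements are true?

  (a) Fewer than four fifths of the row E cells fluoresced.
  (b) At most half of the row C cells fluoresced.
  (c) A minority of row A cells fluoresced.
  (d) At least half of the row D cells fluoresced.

(a) row E: |A| = 5, |A ∩ B| = 3; needs |A ∩ B| / |A| < 4/5 — true.
(b) row C: |A| = 9, |A ∩ B| = 4; needs |A ∩ B| ≤ |A ∖ B| — true.
(c) row A: |A| = 6, |A ∩ B| = 2; needs |A ∩ B| < |A ∖ B| — true.
(d) row D: |A| = 7, |A ∩ B| = 4; needs |A ∩ B| ≥ |A ∖ B| — true.

4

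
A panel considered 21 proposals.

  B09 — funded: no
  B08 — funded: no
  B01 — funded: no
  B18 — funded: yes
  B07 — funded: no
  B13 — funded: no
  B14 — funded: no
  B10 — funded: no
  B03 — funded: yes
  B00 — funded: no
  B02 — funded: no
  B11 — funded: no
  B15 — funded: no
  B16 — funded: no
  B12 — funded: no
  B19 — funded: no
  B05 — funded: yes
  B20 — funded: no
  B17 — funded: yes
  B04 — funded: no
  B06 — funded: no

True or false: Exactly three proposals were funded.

False

Truth condition: |A ∩ B| = 3.
|A| = 21, |A ∩ B| = 4, |A ∖ B| = 17.
|A ∩ B| = 4, so the statement is false.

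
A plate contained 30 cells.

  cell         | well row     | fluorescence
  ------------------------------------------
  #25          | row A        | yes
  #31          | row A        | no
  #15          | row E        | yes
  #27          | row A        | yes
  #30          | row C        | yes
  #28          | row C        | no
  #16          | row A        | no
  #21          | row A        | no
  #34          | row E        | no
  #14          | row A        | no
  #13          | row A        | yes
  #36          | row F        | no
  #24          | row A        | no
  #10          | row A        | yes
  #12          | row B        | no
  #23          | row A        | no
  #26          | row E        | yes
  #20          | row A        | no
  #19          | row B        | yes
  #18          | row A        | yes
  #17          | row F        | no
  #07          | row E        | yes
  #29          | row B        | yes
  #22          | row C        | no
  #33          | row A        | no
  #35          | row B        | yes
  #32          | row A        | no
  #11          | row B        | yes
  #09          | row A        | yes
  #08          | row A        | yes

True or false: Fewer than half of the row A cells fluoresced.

True

The determiner here denotes the relation: |A ∩ B| < |A ∖ B|.
|A| = 16, |A ∩ B| = 7, |A ∖ B| = 9.
7 < 9, so the statement is true.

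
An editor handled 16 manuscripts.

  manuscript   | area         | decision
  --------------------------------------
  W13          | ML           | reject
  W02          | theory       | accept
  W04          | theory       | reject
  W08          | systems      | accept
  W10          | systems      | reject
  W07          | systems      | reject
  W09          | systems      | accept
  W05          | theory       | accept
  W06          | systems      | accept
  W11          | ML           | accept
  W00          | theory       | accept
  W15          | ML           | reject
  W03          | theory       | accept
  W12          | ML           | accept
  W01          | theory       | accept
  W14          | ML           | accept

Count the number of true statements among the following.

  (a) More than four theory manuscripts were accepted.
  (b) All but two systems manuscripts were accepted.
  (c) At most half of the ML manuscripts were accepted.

2

(a) theory: |A| = 6, |A ∩ B| = 5; needs |A ∩ B| > 4 — true.
(b) systems: |A| = 5, |A ∩ B| = 3; needs |A ∖ B| = 2 — true.
(c) ML: |A| = 5, |A ∩ B| = 3; needs |A ∩ B| ≤ |A ∖ B| — false.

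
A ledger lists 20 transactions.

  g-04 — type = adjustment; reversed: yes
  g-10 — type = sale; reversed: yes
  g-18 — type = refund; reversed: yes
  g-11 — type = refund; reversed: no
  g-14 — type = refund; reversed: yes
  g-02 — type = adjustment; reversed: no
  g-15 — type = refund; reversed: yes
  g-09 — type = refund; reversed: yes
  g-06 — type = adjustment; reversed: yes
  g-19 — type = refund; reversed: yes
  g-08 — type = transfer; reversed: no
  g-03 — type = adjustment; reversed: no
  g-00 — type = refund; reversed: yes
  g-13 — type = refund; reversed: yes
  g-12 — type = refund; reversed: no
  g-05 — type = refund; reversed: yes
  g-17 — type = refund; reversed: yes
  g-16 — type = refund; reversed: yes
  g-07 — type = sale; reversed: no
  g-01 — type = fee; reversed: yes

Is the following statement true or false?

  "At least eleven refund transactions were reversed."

Truth condition: |A ∩ B| ≥ 11.
A (the restrictor) = {g-18, g-11, g-14, g-15, g-09, g-19, g-00, g-13, g-12, g-05, g-17, g-16}, |A| = 12.
A ∩ B = {g-18, g-14, g-15, g-09, g-19, g-00, g-13, g-05, g-17, g-16}, so |A ∩ B| = 10.
|A ∩ B| = 10, so the statement is false.

False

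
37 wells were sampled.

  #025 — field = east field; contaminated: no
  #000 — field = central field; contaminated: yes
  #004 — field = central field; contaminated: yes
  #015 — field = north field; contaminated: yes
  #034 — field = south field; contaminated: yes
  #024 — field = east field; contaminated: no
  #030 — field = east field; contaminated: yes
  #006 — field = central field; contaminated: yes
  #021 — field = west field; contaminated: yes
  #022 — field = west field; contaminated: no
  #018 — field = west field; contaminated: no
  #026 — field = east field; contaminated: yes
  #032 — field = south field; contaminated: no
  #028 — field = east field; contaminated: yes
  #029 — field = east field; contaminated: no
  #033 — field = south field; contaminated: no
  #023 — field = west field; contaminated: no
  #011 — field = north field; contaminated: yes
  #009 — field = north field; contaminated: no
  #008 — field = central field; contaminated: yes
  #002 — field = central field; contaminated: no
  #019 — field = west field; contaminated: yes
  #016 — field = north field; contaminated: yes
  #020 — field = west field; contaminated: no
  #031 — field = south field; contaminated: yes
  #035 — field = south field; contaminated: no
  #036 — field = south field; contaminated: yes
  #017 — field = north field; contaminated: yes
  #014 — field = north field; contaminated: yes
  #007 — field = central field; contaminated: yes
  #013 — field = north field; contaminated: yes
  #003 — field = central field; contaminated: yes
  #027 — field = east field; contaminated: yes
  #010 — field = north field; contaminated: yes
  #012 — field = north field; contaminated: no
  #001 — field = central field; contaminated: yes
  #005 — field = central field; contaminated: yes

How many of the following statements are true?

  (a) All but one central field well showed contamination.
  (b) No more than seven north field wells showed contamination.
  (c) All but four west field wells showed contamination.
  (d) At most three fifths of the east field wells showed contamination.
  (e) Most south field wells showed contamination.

4

(a) central field: |A| = 9, |A ∩ B| = 8; needs |A ∖ B| = 1 — true.
(b) north field: |A| = 9, |A ∩ B| = 7; needs |A ∩ B| ≤ 7 — true.
(c) west field: |A| = 6, |A ∩ B| = 2; needs |A ∖ B| = 4 — true.
(d) east field: |A| = 7, |A ∩ B| = 4; needs |A ∩ B| / |A| ≤ 3/5 — true.
(e) south field: |A| = 6, |A ∩ B| = 3; needs |A ∩ B| > |A ∖ B| — false.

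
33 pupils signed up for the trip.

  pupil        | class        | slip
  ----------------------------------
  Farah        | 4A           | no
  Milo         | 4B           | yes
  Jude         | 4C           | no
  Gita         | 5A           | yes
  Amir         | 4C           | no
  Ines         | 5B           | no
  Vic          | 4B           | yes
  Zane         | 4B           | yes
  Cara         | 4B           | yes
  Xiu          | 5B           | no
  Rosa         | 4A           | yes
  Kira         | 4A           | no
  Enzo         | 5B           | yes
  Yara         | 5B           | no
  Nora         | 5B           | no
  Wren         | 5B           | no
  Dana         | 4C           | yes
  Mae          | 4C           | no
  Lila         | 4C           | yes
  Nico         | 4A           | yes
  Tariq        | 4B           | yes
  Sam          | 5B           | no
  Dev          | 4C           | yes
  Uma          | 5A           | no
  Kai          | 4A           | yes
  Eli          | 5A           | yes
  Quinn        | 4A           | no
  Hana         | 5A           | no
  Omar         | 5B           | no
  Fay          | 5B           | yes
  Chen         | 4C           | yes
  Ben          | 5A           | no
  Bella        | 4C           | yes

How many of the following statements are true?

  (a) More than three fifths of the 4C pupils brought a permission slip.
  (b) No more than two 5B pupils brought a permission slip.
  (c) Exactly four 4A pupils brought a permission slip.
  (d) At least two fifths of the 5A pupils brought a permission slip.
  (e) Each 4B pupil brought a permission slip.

4

(a) 4C: |A| = 8, |A ∩ B| = 5; needs |A ∩ B| / |A| > 3/5 — true.
(b) 5B: |A| = 9, |A ∩ B| = 2; needs |A ∩ B| ≤ 2 — true.
(c) 4A: |A| = 6, |A ∩ B| = 3; needs |A ∩ B| = 4 — false.
(d) 5A: |A| = 5, |A ∩ B| = 2; needs |A ∩ B| / |A| ≥ 2/5 — true.
(e) 4B: |A| = 5, |A ∩ B| = 5; needs A ⊆ B, i.e. every element of A is in B (|A ∖ B| = 0) — true.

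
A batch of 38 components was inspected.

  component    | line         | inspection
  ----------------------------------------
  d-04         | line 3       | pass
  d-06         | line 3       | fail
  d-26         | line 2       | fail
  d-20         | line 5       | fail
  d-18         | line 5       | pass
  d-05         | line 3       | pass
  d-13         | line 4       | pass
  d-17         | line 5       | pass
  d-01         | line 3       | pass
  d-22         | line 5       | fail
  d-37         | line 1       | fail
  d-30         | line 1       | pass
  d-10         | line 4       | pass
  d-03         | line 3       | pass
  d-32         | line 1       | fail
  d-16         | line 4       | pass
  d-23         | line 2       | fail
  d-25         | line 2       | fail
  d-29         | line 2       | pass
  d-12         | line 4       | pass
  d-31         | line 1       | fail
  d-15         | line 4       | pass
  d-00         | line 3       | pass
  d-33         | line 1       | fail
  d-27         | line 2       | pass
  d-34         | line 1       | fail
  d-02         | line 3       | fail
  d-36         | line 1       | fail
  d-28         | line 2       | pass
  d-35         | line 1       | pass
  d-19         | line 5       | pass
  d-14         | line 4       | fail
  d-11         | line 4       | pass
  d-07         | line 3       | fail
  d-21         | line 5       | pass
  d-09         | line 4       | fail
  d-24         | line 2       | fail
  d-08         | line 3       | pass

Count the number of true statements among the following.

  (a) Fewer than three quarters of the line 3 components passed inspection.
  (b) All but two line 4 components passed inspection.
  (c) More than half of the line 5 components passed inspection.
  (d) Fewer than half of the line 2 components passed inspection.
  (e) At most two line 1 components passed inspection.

(a) line 3: |A| = 9, |A ∩ B| = 6; needs |A ∩ B| / |A| < 3/4 — true.
(b) line 4: |A| = 8, |A ∩ B| = 6; needs |A ∖ B| = 2 — true.
(c) line 5: |A| = 6, |A ∩ B| = 4; needs |A ∩ B| > |A ∖ B| — true.
(d) line 2: |A| = 7, |A ∩ B| = 3; needs |A ∩ B| < |A ∖ B| — true.
(e) line 1: |A| = 8, |A ∩ B| = 2; needs |A ∩ B| ≤ 2 — true.

5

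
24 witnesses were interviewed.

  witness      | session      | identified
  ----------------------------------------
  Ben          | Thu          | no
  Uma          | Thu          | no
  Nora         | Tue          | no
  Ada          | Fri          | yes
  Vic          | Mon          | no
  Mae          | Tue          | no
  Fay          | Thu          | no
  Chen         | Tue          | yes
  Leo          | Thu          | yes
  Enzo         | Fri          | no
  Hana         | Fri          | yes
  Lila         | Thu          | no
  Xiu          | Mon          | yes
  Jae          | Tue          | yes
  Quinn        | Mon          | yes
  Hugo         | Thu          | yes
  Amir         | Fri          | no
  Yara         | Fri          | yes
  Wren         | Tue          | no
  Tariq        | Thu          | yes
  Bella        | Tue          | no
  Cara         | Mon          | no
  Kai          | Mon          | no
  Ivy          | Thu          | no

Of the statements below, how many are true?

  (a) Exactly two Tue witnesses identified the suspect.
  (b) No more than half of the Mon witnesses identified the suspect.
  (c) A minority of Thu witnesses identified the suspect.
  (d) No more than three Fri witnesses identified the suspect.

(a) Tue: |A| = 6, |A ∩ B| = 2; needs |A ∩ B| = 2 — true.
(b) Mon: |A| = 5, |A ∩ B| = 2; needs |A ∩ B| ≤ |A ∖ B| — true.
(c) Thu: |A| = 8, |A ∩ B| = 3; needs |A ∩ B| < |A ∖ B| — true.
(d) Fri: |A| = 5, |A ∩ B| = 3; needs |A ∩ B| ≤ 3 — true.

4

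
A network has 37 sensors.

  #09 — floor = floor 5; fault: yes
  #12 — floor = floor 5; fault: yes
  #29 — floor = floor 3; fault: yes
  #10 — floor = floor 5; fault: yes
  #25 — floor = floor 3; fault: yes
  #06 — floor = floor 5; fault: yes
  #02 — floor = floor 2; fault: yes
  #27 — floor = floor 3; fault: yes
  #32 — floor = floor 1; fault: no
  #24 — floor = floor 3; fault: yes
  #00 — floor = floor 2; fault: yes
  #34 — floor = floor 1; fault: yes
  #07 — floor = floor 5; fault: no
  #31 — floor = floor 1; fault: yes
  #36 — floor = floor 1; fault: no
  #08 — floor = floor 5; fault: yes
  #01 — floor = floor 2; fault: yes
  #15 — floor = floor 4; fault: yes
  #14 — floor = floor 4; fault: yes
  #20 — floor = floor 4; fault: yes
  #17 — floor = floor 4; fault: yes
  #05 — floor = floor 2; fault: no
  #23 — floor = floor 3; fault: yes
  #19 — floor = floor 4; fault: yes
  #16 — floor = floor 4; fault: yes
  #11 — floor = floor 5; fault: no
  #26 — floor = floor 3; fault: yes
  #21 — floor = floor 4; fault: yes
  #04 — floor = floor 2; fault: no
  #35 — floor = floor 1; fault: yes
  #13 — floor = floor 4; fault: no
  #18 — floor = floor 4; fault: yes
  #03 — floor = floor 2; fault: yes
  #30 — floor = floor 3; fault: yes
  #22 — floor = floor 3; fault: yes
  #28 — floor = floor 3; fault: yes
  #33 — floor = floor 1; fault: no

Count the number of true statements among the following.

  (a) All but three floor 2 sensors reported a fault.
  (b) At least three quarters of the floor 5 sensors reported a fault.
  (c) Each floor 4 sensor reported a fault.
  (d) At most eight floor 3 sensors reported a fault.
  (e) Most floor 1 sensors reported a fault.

0

(a) floor 2: |A| = 6, |A ∩ B| = 4; needs |A ∖ B| = 3 — false.
(b) floor 5: |A| = 7, |A ∩ B| = 5; needs |A ∩ B| / |A| ≥ 3/4 — false.
(c) floor 4: |A| = 9, |A ∩ B| = 8; needs A ⊆ B, i.e. every element of A is in B (|A ∖ B| = 0) — false.
(d) floor 3: |A| = 9, |A ∩ B| = 9; needs |A ∩ B| ≤ 8 — false.
(e) floor 1: |A| = 6, |A ∩ B| = 3; needs |A ∩ B| > |A ∖ B| — false.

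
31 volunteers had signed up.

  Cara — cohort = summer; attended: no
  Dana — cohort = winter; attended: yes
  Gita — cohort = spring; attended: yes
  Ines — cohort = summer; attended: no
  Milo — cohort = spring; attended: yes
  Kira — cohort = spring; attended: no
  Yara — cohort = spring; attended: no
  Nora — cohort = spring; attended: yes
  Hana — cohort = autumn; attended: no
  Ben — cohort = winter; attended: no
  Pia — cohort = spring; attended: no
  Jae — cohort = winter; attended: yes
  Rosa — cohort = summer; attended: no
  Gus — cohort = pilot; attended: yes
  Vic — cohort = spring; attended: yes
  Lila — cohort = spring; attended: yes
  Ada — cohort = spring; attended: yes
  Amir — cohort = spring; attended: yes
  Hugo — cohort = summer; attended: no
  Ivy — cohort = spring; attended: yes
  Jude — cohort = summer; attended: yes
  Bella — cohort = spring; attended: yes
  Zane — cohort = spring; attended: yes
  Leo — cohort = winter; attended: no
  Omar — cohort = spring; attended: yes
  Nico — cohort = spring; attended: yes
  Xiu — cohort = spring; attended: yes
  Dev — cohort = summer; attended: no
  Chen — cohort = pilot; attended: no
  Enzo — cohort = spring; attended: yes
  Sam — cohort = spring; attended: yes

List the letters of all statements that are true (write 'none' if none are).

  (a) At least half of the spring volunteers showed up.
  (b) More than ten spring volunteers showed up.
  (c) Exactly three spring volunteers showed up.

|A| = 18, |A ∩ B| = 15, |A ∖ B| = 3.
(a) |A ∩ B| ≥ |A ∖ B|: holds.
(b) |A ∩ B| > 10: holds.
(c) |A ∩ B| = 3: fails.

(a), (b)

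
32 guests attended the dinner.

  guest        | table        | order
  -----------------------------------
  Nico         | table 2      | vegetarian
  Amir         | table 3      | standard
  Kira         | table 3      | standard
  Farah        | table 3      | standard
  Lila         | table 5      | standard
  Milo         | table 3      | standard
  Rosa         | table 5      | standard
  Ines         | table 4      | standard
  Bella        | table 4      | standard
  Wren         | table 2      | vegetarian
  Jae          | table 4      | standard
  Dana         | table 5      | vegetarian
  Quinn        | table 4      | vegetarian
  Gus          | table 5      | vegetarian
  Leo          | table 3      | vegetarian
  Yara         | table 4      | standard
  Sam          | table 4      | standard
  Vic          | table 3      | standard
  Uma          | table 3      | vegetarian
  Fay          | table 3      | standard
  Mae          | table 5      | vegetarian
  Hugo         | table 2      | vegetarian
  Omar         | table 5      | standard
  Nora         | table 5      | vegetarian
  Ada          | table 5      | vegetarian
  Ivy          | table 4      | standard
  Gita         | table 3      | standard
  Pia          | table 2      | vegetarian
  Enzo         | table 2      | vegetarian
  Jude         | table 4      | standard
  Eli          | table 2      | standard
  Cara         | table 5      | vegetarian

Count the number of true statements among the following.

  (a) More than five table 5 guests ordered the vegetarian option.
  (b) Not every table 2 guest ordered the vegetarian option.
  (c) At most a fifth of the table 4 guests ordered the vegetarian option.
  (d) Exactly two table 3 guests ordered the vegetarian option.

(a) table 5: |A| = 9, |A ∩ B| = 6; needs |A ∩ B| > 5 — true.
(b) table 2: |A| = 6, |A ∩ B| = 5; needs A ⊄ B (|A ∖ B| ≥ 1) — true.
(c) table 4: |A| = 8, |A ∩ B| = 1; needs |A ∩ B| / |A| ≤ 1/5 — true.
(d) table 3: |A| = 9, |A ∩ B| = 2; needs |A ∩ B| = 2 — true.

4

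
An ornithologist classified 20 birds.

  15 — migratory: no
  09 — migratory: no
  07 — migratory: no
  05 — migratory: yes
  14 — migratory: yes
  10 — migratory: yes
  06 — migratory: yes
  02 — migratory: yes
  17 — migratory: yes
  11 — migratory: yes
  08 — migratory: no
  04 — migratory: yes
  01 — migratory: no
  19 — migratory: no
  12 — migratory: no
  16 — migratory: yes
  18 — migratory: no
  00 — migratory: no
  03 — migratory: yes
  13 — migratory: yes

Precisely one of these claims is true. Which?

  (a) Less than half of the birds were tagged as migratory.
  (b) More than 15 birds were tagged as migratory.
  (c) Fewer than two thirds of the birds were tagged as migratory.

|A| = 20, |A ∩ B| = 11, |A ∖ B| = 9.
(a) requires |A ∩ B| < |A ∖ B|: false.
(b) requires |A ∩ B| > 15: false.
(c) requires |A ∩ B| / |A| < 2/3: true.

(c)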